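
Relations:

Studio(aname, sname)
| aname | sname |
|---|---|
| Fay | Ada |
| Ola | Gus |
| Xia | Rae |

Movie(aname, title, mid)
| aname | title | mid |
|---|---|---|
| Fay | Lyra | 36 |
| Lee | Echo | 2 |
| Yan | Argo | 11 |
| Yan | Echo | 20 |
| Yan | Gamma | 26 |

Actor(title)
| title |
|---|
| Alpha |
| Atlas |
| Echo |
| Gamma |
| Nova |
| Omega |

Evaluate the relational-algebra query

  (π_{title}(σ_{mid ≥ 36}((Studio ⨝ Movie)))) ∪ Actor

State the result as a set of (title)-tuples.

Studio ⋈ Movie (natural join on aname): {(Fay, Ada, Lyra, 36)}
σ[mid ≥ 36]: keep tuples satisfying mid ≥ 36 → {(Fay, Ada, Lyra, 36)}
Projecting to title: {Lyra}
Union: {Lyra} with {Alpha, Atlas, Echo, Gamma, Nova, Omega} → {Alpha, Atlas, Echo, Gamma, Lyra, Nova, Omega}

{Alpha, Atlas, Echo, Gamma, Lyra, Nova, Omega}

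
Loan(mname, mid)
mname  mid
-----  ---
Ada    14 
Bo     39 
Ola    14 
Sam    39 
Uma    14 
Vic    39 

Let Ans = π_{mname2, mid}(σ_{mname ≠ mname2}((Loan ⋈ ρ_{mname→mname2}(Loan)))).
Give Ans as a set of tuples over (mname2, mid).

{(Ada, 14), (Bo, 39), (Ola, 14), (Sam, 39), (Uma, 14), (Vic, 39)}

ρ[mname→mname2]: schema becomes (mname2, mid); tuples unchanged.
Loan ⋈ ρ_{mname→mname2}(Loan) (natural join on mid): {(Ada, 14, Ada), (Ada, 14, Ola), (Ada, 14, Uma), (Bo, 39, Bo), (Bo, 39, Sam), (Bo, 39, Vic), (Ola, 14, Ada), (Ola, 14, Ola), (Ola, 14, Uma), (Sam, 39, Bo), (Sam, 39, Sam), (Sam, 39, Vic), (Uma, 14, Ada), (Uma, 14, Ola), (Uma, 14, Uma), (Vic, 39, Bo), (Vic, 39, Sam), (Vic, 39, Vic)}
Filtering on mname ≠ mname2 leaves {(Ada, 14, Ola), (Ada, 14, Uma), (Bo, 39, Sam), (Bo, 39, Vic), (Ola, 14, Ada), (Ola, 14, Uma), (Sam, 39, Bo), (Sam, 39, Vic), (Uma, 14, Ada), (Uma, 14, Ola), (Vic, 39, Bo), (Vic, 39, Sam)}.
Keep only column(s) mname2, mid (6 duplicate(s) eliminated): {(Ada, 14), (Bo, 39), (Ola, 14), (Sam, 39), (Uma, 14), (Vic, 39)}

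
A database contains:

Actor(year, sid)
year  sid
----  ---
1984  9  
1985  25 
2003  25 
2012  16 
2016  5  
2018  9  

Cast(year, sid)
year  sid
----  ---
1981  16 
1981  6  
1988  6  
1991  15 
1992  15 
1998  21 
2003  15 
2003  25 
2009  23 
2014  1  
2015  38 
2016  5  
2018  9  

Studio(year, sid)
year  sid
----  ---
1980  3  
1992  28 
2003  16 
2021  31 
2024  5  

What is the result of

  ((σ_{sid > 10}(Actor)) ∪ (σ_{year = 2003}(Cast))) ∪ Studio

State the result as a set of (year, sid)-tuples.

Filtering on sid > 10 leaves {(1985, 25), (2003, 25), (2012, 16)}.
Filtering on year = 2003 leaves {(2003, 15), (2003, 25)}.
Taking the union: {(1985, 25), (2003, 15), (2003, 25), (2012, 16)}
Taking the union: {(1980, 3), (1985, 25), (1992, 28), (2003, 15), (2003, 16), (2003, 25), (2012, 16), (2021, 31), (2024, 5)}

{(1980, 3), (1985, 25), (1992, 28), (2003, 15), (2003, 16), (2003, 25), (2012, 16), (2021, 31), (2024, 5)}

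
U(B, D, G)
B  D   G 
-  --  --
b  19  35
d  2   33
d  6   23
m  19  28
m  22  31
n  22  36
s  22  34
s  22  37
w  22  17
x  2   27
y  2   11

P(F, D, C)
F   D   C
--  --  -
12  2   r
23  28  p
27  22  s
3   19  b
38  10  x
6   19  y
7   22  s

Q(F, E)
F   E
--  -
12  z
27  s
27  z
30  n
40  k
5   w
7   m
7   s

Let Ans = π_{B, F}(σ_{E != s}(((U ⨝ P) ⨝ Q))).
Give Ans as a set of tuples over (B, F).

{(d, 12), (m, 27), (m, 7), (n, 27), (n, 7), (s, 27), (s, 7), (w, 27), (w, 7), (x, 12), (y, 12)}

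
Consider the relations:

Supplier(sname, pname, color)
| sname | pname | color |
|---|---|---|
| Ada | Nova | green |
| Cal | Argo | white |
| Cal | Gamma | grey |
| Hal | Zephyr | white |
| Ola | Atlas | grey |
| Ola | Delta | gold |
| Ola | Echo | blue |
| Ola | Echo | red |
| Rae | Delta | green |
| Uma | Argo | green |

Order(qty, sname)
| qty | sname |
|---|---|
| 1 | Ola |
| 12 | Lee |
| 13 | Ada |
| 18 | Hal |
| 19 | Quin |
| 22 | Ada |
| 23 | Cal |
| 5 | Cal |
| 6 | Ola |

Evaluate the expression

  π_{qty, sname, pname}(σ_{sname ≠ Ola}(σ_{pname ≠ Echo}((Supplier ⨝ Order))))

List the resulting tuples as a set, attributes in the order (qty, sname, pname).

Supplier ⋈ Order (natural join on sname): {(Ada, Nova, green, 13), (Ada, Nova, green, 22), (Cal, Argo, white, 23), (Cal, Argo, white, 5), (Cal, Gamma, grey, 23), (Cal, Gamma, grey, 5), (Hal, Zephyr, white, 18), (Ola, Atlas, grey, 1), (Ola, Atlas, grey, 6), (Ola, Delta, gold, 1), (Ola, Delta, gold, 6), (Ola, Echo, blue, 1), (Ola, Echo, blue, 6), (Ola, Echo, red, 1), (Ola, Echo, red, 6)}
σ[pname ≠ Echo]: keep tuples satisfying pname ≠ Echo → {(Ada, Nova, green, 13), (Ada, Nova, green, 22), (Cal, Argo, white, 23), (Cal, Argo, white, 5), (Cal, Gamma, grey, 23), (Cal, Gamma, grey, 5), (Hal, Zephyr, white, 18), (Ola, Atlas, grey, 1), (Ola, Atlas, grey, 6), (Ola, Delta, gold, 1), (Ola, Delta, gold, 6)}
σ[sname ≠ Ola]: keep tuples satisfying sname ≠ Ola → {(Ada, Nova, green, 13), (Ada, Nova, green, 22), (Cal, Argo, white, 23), (Cal, Argo, white, 5), (Cal, Gamma, grey, 23), (Cal, Gamma, grey, 5), (Hal, Zephyr, white, 18)}
π[qty, sname, pname]: project onto (qty, sname, pname) → {(13, Ada, Nova), (18, Hal, Zephyr), (22, Ada, Nova), (23, Cal, Argo), (23, Cal, Gamma), (5, Cal, Argo), (5, Cal, Gamma)}

{(13, Ada, Nova), (18, Hal, Zephyr), (22, Ada, Nova), (23, Cal, Argo), (23, Cal, Gamma), (5, Cal, Argo), (5, Cal, Gamma)}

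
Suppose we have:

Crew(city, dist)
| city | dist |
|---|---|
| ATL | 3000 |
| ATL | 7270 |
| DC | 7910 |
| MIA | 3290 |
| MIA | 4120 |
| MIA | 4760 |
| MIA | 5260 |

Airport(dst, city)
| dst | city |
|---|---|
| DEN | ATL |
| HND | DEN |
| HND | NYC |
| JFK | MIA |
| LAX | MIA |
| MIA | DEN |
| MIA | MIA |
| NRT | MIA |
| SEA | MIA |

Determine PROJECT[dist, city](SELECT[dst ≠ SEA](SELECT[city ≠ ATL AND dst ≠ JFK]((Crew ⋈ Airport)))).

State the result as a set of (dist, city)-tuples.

{(3290, MIA), (4120, MIA), (4760, MIA), (5260, MIA)}

Joining Crew and Airport on city yields {(ATL, 3000, DEN), (ATL, 7270, DEN), (MIA, 3290, JFK), (MIA, 3290, LAX), (MIA, 3290, MIA), (MIA, 3290, NRT), (MIA, 3290, SEA), (MIA, 4120, JFK), (MIA, 4120, LAX), (MIA, 4120, MIA), (MIA, 4120, NRT), (MIA, 4120, SEA), (MIA, 4760, JFK), (MIA, 4760, LAX), (MIA, 4760, MIA), (MIA, 4760, NRT), (MIA, 4760, SEA), (MIA, 5260, JFK), (MIA, 5260, LAX), (MIA, 5260, MIA), (MIA, 5260, NRT), (MIA, 5260, SEA)}.
Filtering on city ≠ ATL AND dst ≠ JFK leaves {(MIA, 3290, LAX), (MIA, 3290, MIA), (MIA, 3290, NRT), (MIA, 3290, SEA), (MIA, 4120, LAX), (MIA, 4120, MIA), (MIA, 4120, NRT), (MIA, 4120, SEA), (MIA, 4760, LAX), (MIA, 4760, MIA), (MIA, 4760, NRT), (MIA, 4760, SEA), (MIA, 5260, LAX), (MIA, 5260, MIA), (MIA, 5260, NRT), (MIA, 5260, SEA)}.
Filtering on dst ≠ SEA leaves {(MIA, 3290, LAX), (MIA, 3290, MIA), (MIA, 3290, NRT), (MIA, 4120, LAX), (MIA, 4120, MIA), (MIA, 4120, NRT), (MIA, 4760, LAX), (MIA, 4760, MIA), (MIA, 4760, NRT), (MIA, 5260, LAX), (MIA, 5260, MIA), (MIA, 5260, NRT)}.
π_{dist, city} gives {(3290, MIA), (4120, MIA), (4760, MIA), (5260, MIA)} (8 duplicate(s) eliminated).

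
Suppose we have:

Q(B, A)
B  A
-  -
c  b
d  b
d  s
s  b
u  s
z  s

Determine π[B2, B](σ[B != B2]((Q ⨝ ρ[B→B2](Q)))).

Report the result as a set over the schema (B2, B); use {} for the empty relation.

{(c, d), (c, s), (d, c), (d, s), (d, u), (d, z), (s, c), (s, d), (u, d), (u, z), (z, d), (z, u)}

ρ[B→B2]: schema becomes (B2, A); tuples unchanged.
Q ⋈ ρ[B→B2](Q) (natural join on A): {(c, b, c), (c, b, d), (c, b, s), (d, b, c), (d, b, d), (d, b, s), (d, s, d), (d, s, u), (d, s, z), (s, b, c), (s, b, d), (s, b, s), (u, s, d), (u, s, u), (u, s, z), (z, s, d), (z, s, u), (z, s, z)}
σ[B != B2]: keep tuples satisfying B != B2 → {(c, b, d), (c, b, s), (d, b, c), (d, b, s), (d, s, u), (d, s, z), (s, b, c), (s, b, d), (u, s, d), (u, s, z), (z, s, d), (z, s, u)}
π_{B2, B} gives {(c, d), (c, s), (d, c), (d, s), (d, u), (d, z), (s, c), (s, d), (u, d), (u, z), (z, d), (z, u)}.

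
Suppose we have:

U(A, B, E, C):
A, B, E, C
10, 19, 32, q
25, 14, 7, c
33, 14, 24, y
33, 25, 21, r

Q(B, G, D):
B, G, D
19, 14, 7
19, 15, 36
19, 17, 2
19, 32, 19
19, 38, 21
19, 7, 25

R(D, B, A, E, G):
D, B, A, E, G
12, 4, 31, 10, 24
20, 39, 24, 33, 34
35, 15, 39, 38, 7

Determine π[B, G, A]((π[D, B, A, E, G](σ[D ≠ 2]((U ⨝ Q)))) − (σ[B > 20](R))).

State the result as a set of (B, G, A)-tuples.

{(19, 14, 10), (19, 15, 10), (19, 32, 10), (19, 38, 10), (19, 7, 10)}

U ⋈ Q (natural join on B): {(10, 19, 32, q, 14, 7), (10, 19, 32, q, 15, 36), (10, 19, 32, q, 17, 2), (10, 19, 32, q, 32, 19), (10, 19, 32, q, 38, 21), (10, 19, 32, q, 7, 25)}
σ[D ≠ 2]: keep tuples satisfying D ≠ 2 → {(10, 19, 32, q, 14, 7), (10, 19, 32, q, 15, 36), (10, 19, 32, q, 32, 19), (10, 19, 32, q, 38, 21), (10, 19, 32, q, 7, 25)}
Keep only column(s) D, B, A, E, G: {(19, 19, 10, 32, 32), (21, 19, 10, 32, 38), (25, 19, 10, 32, 7), (36, 19, 10, 32, 15), (7, 19, 10, 32, 14)}
σ[B > 20]: keep tuples satisfying B > 20 → {(20, 39, 24, 33, 34)}
Difference: {(19, 19, 10, 32, 32), (21, 19, 10, 32, 38), (25, 19, 10, 32, 7), (36, 19, 10, 32, 15), (7, 19, 10, 32, 14)} with {(20, 39, 24, 33, 34)} → {(19, 19, 10, 32, 32), (21, 19, 10, 32, 38), (25, 19, 10, 32, 7), (36, 19, 10, 32, 15), (7, 19, 10, 32, 14)}
Keep only column(s) B, G, A: {(19, 14, 10), (19, 15, 10), (19, 32, 10), (19, 38, 10), (19, 7, 10)}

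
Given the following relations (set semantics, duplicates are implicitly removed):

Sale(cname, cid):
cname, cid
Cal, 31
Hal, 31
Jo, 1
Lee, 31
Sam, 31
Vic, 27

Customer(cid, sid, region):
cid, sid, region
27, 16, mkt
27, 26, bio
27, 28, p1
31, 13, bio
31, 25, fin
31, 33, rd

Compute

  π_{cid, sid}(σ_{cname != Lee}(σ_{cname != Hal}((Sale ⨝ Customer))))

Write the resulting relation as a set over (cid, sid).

{(27, 16), (27, 26), (27, 28), (31, 13), (31, 25), (31, 33)}

Natural join on cid: {(Cal, 31, 13, bio), (Cal, 31, 25, fin), (Cal, 31, 33, rd), (Hal, 31, 13, bio), (Hal, 31, 25, fin), (Hal, 31, 33, rd), (Lee, 31, 13, bio), (Lee, 31, 25, fin), (Lee, 31, 33, rd), (Sam, 31, 13, bio), (Sam, 31, 25, fin), (Sam, 31, 33, rd), (Vic, 27, 16, mkt), (Vic, 27, 26, bio), (Vic, 27, 28, p1)}
σ[cname != Hal]: keep tuples satisfying cname != Hal → {(Cal, 31, 13, bio), (Cal, 31, 25, fin), (Cal, 31, 33, rd), (Lee, 31, 13, bio), (Lee, 31, 25, fin), (Lee, 31, 33, rd), (Sam, 31, 13, bio), (Sam, 31, 25, fin), (Sam, 31, 33, rd), (Vic, 27, 16, mkt), (Vic, 27, 26, bio), (Vic, 27, 28, p1)}
σ[cname != Lee]: keep tuples satisfying cname != Lee → {(Cal, 31, 13, bio), (Cal, 31, 25, fin), (Cal, 31, 33, rd), (Sam, 31, 13, bio), (Sam, 31, 25, fin), (Sam, 31, 33, rd), (Vic, 27, 16, mkt), (Vic, 27, 26, bio), (Vic, 27, 28, p1)}
π[cid, sid]: project onto (cid, sid) (3 duplicate(s) eliminated) → {(27, 16), (27, 26), (27, 28), (31, 13), (31, 25), (31, 33)}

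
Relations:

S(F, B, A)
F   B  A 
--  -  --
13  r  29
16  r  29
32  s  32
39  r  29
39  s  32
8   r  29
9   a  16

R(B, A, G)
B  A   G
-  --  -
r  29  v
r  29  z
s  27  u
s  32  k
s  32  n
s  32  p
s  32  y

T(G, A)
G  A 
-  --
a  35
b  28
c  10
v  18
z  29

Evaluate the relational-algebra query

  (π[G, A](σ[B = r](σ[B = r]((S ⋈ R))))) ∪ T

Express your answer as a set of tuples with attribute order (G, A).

{(a, 35), (b, 28), (c, 10), (v, 18), (v, 29), (z, 29)}

Natural join on B, A: {(13, r, 29, v), (13, r, 29, z), (16, r, 29, v), (16, r, 29, z), (32, s, 32, k), (32, s, 32, n), (32, s, 32, p), (32, s, 32, y), (39, r, 29, v), (39, r, 29, z), (39, s, 32, k), (39, s, 32, n), (39, s, 32, p), (39, s, 32, y), (8, r, 29, v), (8, r, 29, z)}
Apply σ_{B = r}; surviving tuples: {(13, r, 29, v), (13, r, 29, z), (16, r, 29, v), (16, r, 29, z), (39, r, 29, v), (39, r, 29, z), (8, r, 29, v), (8, r, 29, z)}
Apply σ_{B = r}; surviving tuples: {(13, r, 29, v), (13, r, 29, z), (16, r, 29, v), (16, r, 29, z), (39, r, 29, v), (39, r, 29, z), (8, r, 29, v), (8, r, 29, z)}
π_{G, A} gives {(v, 29), (z, 29)} (6 duplicate(s) eliminated).
Set union of the two operands is {(a, 35), (b, 28), (c, 10), (v, 18), (v, 29), (z, 29)}.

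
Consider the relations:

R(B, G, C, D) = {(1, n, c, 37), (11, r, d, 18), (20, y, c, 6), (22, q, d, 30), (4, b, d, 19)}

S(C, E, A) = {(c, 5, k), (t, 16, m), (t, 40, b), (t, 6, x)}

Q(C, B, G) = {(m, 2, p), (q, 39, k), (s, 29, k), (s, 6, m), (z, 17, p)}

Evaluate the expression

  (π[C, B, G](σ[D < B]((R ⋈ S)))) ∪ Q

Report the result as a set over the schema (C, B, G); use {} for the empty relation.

Natural join on C: {(1, n, c, 37, 5, k), (20, y, c, 6, 5, k)}
Selection D < B: {(20, y, c, 6, 5, k)}
Projecting to C, B, G: {(c, 20, y)}
Taking the union: {(c, 20, y), (m, 2, p), (q, 39, k), (s, 29, k), (s, 6, m), (z, 17, p)}

{(c, 20, y), (m, 2, p), (q, 39, k), (s, 29, k), (s, 6, m), (z, 17, p)}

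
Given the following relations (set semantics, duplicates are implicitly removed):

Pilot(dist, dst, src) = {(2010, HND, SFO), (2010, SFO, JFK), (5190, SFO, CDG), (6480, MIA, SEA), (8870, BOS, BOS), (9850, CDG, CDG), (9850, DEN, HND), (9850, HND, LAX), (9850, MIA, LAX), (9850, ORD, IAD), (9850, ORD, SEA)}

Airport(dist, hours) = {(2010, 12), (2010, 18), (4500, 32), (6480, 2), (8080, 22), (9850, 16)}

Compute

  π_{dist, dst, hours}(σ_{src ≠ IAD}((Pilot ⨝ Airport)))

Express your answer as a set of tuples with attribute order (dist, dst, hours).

Pilot ⋈ Airport (natural join on dist): {(2010, HND, SFO, 12), (2010, HND, SFO, 18), (2010, SFO, JFK, 12), (2010, SFO, JFK, 18), (6480, MIA, SEA, 2), (9850, CDG, CDG, 16), (9850, DEN, HND, 16), (9850, HND, LAX, 16), (9850, MIA, LAX, 16), (9850, ORD, IAD, 16), (9850, ORD, SEA, 16)}
Filtering on src ≠ IAD leaves {(2010, HND, SFO, 12), (2010, HND, SFO, 18), (2010, SFO, JFK, 12), (2010, SFO, JFK, 18), (6480, MIA, SEA, 2), (9850, CDG, CDG, 16), (9850, DEN, HND, 16), (9850, HND, LAX, 16), (9850, MIA, LAX, 16), (9850, ORD, SEA, 16)}.
Keep only column(s) dist, dst, hours: {(2010, HND, 12), (2010, HND, 18), (2010, SFO, 12), (2010, SFO, 18), (6480, MIA, 2), (9850, CDG, 16), (9850, DEN, 16), (9850, HND, 16), (9850, MIA, 16), (9850, ORD, 16)}

{(2010, HND, 12), (2010, HND, 18), (2010, SFO, 12), (2010, SFO, 18), (6480, MIA, 2), (9850, CDG, 16), (9850, DEN, 16), (9850, HND, 16), (9850, MIA, 16), (9850, ORD, 16)}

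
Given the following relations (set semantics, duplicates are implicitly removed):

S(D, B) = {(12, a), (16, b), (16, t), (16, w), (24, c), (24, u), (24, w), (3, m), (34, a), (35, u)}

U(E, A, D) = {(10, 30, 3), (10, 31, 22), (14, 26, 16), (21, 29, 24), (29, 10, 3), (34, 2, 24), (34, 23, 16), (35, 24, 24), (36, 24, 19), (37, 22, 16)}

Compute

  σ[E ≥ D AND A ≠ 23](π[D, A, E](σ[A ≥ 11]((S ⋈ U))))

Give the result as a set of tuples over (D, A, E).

{(16, 22, 37), (24, 24, 35), (3, 30, 10)}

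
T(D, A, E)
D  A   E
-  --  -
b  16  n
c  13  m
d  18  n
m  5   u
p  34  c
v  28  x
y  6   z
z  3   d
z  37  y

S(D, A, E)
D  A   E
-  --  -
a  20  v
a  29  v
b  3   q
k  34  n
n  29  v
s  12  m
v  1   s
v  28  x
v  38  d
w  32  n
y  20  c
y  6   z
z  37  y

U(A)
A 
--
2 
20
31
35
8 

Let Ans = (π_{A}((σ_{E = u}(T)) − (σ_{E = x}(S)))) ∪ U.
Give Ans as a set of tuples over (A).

Filtering on E = u leaves {(m, 5, u)}.
Filtering on E = x leaves {(v, 28, x)}.
Difference: {(m, 5, u)} with {(v, 28, x)} → {(m, 5, u)}
Keep only column(s) A: {5}
Union: {5} with {2, 20, 31, 35, 8} → {2, 20, 31, 35, 5, 8}

{2, 20, 31, 35, 5, 8}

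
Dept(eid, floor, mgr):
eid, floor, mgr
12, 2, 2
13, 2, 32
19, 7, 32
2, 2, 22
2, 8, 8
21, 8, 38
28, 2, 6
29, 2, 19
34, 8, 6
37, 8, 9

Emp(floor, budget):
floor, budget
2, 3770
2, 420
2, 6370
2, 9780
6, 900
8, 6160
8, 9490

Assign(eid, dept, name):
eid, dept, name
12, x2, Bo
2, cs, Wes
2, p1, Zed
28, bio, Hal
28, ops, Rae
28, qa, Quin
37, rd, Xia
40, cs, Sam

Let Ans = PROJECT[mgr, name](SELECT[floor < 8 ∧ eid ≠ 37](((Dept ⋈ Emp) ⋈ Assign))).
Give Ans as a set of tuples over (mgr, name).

{(2, Bo), (22, Wes), (22, Zed), (6, Hal), (6, Quin), (6, Rae)}

Natural join on floor: {(12, 2, 2, 3770), (12, 2, 2, 420), (12, 2, 2, 6370), (12, 2, 2, 9780), (13, 2, 32, 3770), (13, 2, 32, 420), (13, 2, 32, 6370), (13, 2, 32, 9780), (2, 2, 22, 3770), (2, 2, 22, 420), (2, 2, 22, 6370), (2, 2, 22, 9780), (2, 8, 8, 6160), (2, 8, 8, 9490), (21, 8, 38, 6160), (21, 8, 38, 9490), (28, 2, 6, 3770), (28, 2, 6, 420), (28, 2, 6, 6370), (28, 2, 6, 9780), (29, 2, 19, 3770), (29, 2, 19, 420), (29, 2, 19, 6370), (29, 2, 19, 9780), (34, 8, 6, 6160), (34, 8, 6, 9490), (37, 8, 9, 6160), (37, 8, 9, 9490)}
Natural join on eid: {(12, 2, 2, 3770, x2, Bo), (12, 2, 2, 420, x2, Bo), (12, 2, 2, 6370, x2, Bo), (12, 2, 2, 9780, x2, Bo), (2, 2, 22, 3770, cs, Wes), (2, 2, 22, 3770, p1, Zed), (2, 2, 22, 420, cs, Wes), (2, 2, 22, 420, p1, Zed), (2, 2, 22, 6370, cs, Wes), (2, 2, 22, 6370, p1, Zed), (2, 2, 22, 9780, cs, Wes), (2, 2, 22, 9780, p1, Zed), (2, 8, 8, 6160, cs, Wes), (2, 8, 8, 6160, p1, Zed), (2, 8, 8, 9490, cs, Wes), (2, 8, 8, 9490, p1, Zed), (28, 2, 6, 3770, bio, Hal), (28, 2, 6, 3770, ops, Rae), (28, 2, 6, 3770, qa, Quin), (28, 2, 6, 420, bio, Hal), (28, 2, 6, 420, ops, Rae), (28, 2, 6, 420, qa, Quin), (28, 2, 6, 6370, bio, Hal), (28, 2, 6, 6370, ops, Rae), (28, 2, 6, 6370, qa, Quin), (28, 2, 6, 9780, bio, Hal), (28, 2, 6, 9780, ops, Rae), (28, 2, 6, 9780, qa, Quin), (37, 8, 9, 6160, rd, Xia), (37, 8, 9, 9490, rd, Xia)}
Filtering on floor < 8 ∧ eid ≠ 37 leaves {(12, 2, 2, 3770, x2, Bo), (12, 2, 2, 420, x2, Bo), (12, 2, 2, 6370, x2, Bo), (12, 2, 2, 9780, x2, Bo), (2, 2, 22, 3770, cs, Wes), (2, 2, 22, 3770, p1, Zed), (2, 2, 22, 420, cs, Wes), (2, 2, 22, 420, p1, Zed), (2, 2, 22, 6370, cs, Wes), (2, 2, 22, 6370, p1, Zed), (2, 2, 22, 9780, cs, Wes), (2, 2, 22, 9780, p1, Zed), (28, 2, 6, 3770, bio, Hal), (28, 2, 6, 3770, ops, Rae), (28, 2, 6, 3770, qa, Quin), (28, 2, 6, 420, bio, Hal), (28, 2, 6, 420, ops, Rae), (28, 2, 6, 420, qa, Quin), (28, 2, 6, 6370, bio, Hal), (28, 2, 6, 6370, ops, Rae), (28, 2, 6, 6370, qa, Quin), (28, 2, 6, 9780, bio, Hal), (28, 2, 6, 9780, ops, Rae), (28, 2, 6, 9780, qa, Quin)}.
Projecting to mgr, name (18 duplicate(s) eliminated): {(2, Bo), (22, Wes), (22, Zed), (6, Hal), (6, Quin), (6, Rae)}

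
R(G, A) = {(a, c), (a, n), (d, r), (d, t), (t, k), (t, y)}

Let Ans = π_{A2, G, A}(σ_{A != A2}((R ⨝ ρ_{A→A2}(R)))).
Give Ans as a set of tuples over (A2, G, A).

{(c, a, n), (k, t, y), (n, a, c), (r, d, t), (t, d, r), (y, t, k)}

ρ[A→A2]: schema becomes (G, A2); tuples unchanged.
Natural join on G: {(a, c, c), (a, c, n), (a, n, c), (a, n, n), (d, r, r), (d, r, t), (d, t, r), (d, t, t), (t, k, k), (t, k, y), (t, y, k), (t, y, y)}
Apply σ_{A != A2}; surviving tuples: {(a, c, n), (a, n, c), (d, r, t), (d, t, r), (t, k, y), (t, y, k)}
Projecting to A2, G, A: {(c, a, n), (k, t, y), (n, a, c), (r, d, t), (t, d, r), (y, t, k)}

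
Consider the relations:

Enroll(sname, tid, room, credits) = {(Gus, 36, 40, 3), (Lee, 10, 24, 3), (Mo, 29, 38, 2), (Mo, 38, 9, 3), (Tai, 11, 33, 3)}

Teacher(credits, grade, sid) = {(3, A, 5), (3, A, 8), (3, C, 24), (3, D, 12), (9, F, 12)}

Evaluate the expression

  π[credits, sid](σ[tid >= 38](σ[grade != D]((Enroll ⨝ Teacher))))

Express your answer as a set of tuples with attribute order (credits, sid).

Natural join on credits: {(Gus, 36, 40, 3, A, 5), (Gus, 36, 40, 3, A, 8), (Gus, 36, 40, 3, C, 24), (Gus, 36, 40, 3, D, 12), (Lee, 10, 24, 3, A, 5), (Lee, 10, 24, 3, A, 8), (Lee, 10, 24, 3, C, 24), (Lee, 10, 24, 3, D, 12), (Mo, 38, 9, 3, A, 5), (Mo, 38, 9, 3, A, 8), (Mo, 38, 9, 3, C, 24), (Mo, 38, 9, 3, D, 12), (Tai, 11, 33, 3, A, 5), (Tai, 11, 33, 3, A, 8), (Tai, 11, 33, 3, C, 24), (Tai, 11, 33, 3, D, 12)}
Selection grade != D: {(Gus, 36, 40, 3, A, 5), (Gus, 36, 40, 3, A, 8), (Gus, 36, 40, 3, C, 24), (Lee, 10, 24, 3, A, 5), (Lee, 10, 24, 3, A, 8), (Lee, 10, 24, 3, C, 24), (Mo, 38, 9, 3, A, 5), (Mo, 38, 9, 3, A, 8), (Mo, 38, 9, 3, C, 24), (Tai, 11, 33, 3, A, 5), (Tai, 11, 33, 3, A, 8), (Tai, 11, 33, 3, C, 24)}
Selection tid >= 38: {(Mo, 38, 9, 3, A, 5), (Mo, 38, 9, 3, A, 8), (Mo, 38, 9, 3, C, 24)}
Projecting to credits, sid: {(3, 24), (3, 5), (3, 8)}

{(3, 24), (3, 5), (3, 8)}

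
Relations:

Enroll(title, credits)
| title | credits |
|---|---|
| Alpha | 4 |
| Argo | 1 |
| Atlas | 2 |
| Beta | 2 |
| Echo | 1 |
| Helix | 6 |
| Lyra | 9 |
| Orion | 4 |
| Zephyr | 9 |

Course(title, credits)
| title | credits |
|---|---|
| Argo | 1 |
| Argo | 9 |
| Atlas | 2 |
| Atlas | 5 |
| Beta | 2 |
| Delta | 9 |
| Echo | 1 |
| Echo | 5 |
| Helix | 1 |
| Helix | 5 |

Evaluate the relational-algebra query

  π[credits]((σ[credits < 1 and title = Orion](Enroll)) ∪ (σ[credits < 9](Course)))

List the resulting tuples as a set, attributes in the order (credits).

Filtering on credits < 1 and title = Orion leaves {}.
Filtering on credits < 9 leaves {(Argo, 1), (Atlas, 2), (Atlas, 5), (Beta, 2), (Echo, 1), (Echo, 5), (Helix, 1), (Helix, 5)}.
Set union of the two operands is {(Argo, 1), (Atlas, 2), (Atlas, 5), (Beta, 2), (Echo, 1), (Echo, 5), (Helix, 1), (Helix, 5)}.
Keep only column(s) credits (5 duplicate(s) eliminated): {1, 2, 5}

{1, 2, 5}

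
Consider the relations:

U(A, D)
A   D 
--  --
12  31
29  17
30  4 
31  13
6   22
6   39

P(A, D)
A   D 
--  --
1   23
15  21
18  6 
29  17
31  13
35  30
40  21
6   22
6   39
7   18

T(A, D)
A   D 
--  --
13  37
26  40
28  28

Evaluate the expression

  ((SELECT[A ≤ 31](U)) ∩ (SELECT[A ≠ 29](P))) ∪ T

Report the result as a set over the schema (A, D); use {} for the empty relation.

{(13, 37), (26, 40), (28, 28), (31, 13), (6, 22), (6, 39)}

Apply σ_{A ≤ 31}; surviving tuples: {(12, 31), (29, 17), (30, 4), (31, 13), (6, 22), (6, 39)}
Apply σ_{A ≠ 29}; surviving tuples: {(1, 23), (15, 21), (18, 6), (31, 13), (35, 30), (40, 21), (6, 22), (6, 39), (7, 18)}
Set intersection of the two operands is {(31, 13), (6, 22), (6, 39)}.
Set union of the two operands is {(13, 37), (26, 40), (28, 28), (31, 13), (6, 22), (6, 39)}.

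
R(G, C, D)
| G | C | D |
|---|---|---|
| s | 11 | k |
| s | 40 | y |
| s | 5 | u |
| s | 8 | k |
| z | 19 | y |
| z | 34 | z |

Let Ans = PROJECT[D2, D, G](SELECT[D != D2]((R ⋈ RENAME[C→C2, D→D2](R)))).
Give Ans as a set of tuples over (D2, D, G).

{(k, u, s), (k, y, s), (u, k, s), (u, y, s), (y, k, s), (y, u, s), (y, z, z), (z, y, z)}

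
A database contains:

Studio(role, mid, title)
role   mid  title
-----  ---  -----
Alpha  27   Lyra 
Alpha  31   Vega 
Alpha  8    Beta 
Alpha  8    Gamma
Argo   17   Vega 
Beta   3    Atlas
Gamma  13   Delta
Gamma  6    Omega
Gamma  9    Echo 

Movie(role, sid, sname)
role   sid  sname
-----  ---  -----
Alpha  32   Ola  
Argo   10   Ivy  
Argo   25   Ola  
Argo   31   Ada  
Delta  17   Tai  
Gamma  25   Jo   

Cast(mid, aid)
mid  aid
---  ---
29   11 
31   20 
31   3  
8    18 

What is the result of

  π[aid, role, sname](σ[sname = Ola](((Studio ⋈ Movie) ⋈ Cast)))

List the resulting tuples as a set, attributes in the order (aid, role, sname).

{(18, Alpha, Ola), (20, Alpha, Ola), (3, Alpha, Ola)}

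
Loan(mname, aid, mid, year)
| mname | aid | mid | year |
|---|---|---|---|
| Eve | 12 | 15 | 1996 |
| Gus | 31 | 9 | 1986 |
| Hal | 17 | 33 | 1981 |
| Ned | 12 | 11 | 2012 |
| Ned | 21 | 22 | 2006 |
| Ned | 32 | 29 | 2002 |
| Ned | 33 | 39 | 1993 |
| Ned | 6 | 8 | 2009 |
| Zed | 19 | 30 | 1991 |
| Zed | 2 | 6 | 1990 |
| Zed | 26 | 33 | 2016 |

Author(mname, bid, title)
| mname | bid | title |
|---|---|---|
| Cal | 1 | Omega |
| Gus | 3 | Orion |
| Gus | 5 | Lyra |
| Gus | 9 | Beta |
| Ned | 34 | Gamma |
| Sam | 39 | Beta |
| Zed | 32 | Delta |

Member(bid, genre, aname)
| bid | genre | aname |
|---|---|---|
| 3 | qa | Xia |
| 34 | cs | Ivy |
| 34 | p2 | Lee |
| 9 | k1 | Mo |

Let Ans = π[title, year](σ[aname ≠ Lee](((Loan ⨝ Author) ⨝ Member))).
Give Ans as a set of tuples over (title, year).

{(Beta, 1986), (Gamma, 1993), (Gamma, 2002), (Gamma, 2006), (Gamma, 2009), (Gamma, 2012), (Orion, 1986)}

Joining Loan and Author on mname yields {(Gus, 31, 9, 1986, 3, Orion), (Gus, 31, 9, 1986, 5, Lyra), (Gus, 31, 9, 1986, 9, Beta), (Ned, 12, 11, 2012, 34, Gamma), (Ned, 21, 22, 2006, 34, Gamma), (Ned, 32, 29, 2002, 34, Gamma), (Ned, 33, 39, 1993, 34, Gamma), (Ned, 6, 8, 2009, 34, Gamma), (Zed, 19, 30, 1991, 32, Delta), (Zed, 2, 6, 1990, 32, Delta), (Zed, 26, 33, 2016, 32, Delta)}.
Joining (Loan ⨝ Author) and Member on bid yields {(Gus, 31, 9, 1986, 3, Orion, qa, Xia), (Gus, 31, 9, 1986, 9, Beta, k1, Mo), (Ned, 12, 11, 2012, 34, Gamma, cs, Ivy), (Ned, 12, 11, 2012, 34, Gamma, p2, Lee), (Ned, 21, 22, 2006, 34, Gamma, cs, Ivy), (Ned, 21, 22, 2006, 34, Gamma, p2, Lee), (Ned, 32, 29, 2002, 34, Gamma, cs, Ivy), (Ned, 32, 29, 2002, 34, Gamma, p2, Lee), (Ned, 33, 39, 1993, 34, Gamma, cs, Ivy), (Ned, 33, 39, 1993, 34, Gamma, p2, Lee), (Ned, 6, 8, 2009, 34, Gamma, cs, Ivy), (Ned, 6, 8, 2009, 34, Gamma, p2, Lee)}.
σ[aname ≠ Lee]: keep tuples satisfying aname ≠ Lee → {(Gus, 31, 9, 1986, 3, Orion, qa, Xia), (Gus, 31, 9, 1986, 9, Beta, k1, Mo), (Ned, 12, 11, 2012, 34, Gamma, cs, Ivy), (Ned, 21, 22, 2006, 34, Gamma, cs, Ivy), (Ned, 32, 29, 2002, 34, Gamma, cs, Ivy), (Ned, 33, 39, 1993, 34, Gamma, cs, Ivy), (Ned, 6, 8, 2009, 34, Gamma, cs, Ivy)}
π_{title, year} gives {(Beta, 1986), (Gamma, 1993), (Gamma, 2002), (Gamma, 2006), (Gamma, 2009), (Gamma, 2012), (Orion, 1986)}.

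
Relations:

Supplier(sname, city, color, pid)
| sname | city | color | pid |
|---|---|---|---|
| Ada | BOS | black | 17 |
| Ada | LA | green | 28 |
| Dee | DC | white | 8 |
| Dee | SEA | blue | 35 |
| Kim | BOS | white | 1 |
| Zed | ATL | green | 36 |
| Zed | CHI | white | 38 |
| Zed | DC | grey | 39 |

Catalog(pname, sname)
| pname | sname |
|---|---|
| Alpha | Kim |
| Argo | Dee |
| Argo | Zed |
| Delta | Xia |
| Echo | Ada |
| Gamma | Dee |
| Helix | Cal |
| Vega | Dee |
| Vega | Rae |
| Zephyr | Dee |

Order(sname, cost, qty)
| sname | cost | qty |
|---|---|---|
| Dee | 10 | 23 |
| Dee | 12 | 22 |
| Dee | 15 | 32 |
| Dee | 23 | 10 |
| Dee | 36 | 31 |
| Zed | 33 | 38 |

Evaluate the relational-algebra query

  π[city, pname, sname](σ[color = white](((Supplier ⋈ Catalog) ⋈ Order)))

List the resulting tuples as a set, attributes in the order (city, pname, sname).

Supplier ⋈ Catalog (natural join on sname): {(Ada, BOS, black, 17, Echo), (Ada, LA, green, 28, Echo), (Dee, DC, white, 8, Argo), (Dee, DC, white, 8, Gamma), (Dee, DC, white, 8, Vega), (Dee, DC, white, 8, Zephyr), (Dee, SEA, blue, 35, Argo), (Dee, SEA, blue, 35, Gamma), (Dee, SEA, blue, 35, Vega), (Dee, SEA, blue, 35, Zephyr), (Kim, BOS, white, 1, Alpha), (Zed, ATL, green, 36, Argo), (Zed, CHI, white, 38, Argo), (Zed, DC, grey, 39, Argo)}
(Supplier ⋈ Catalog) ⋈ Order (natural join on sname): {(Dee, DC, white, 8, Argo, 10, 23), (Dee, DC, white, 8, Argo, 12, 22), (Dee, DC, white, 8, Argo, 15, 32), (Dee, DC, white, 8, Argo, 23, 10), (Dee, DC, white, 8, Argo, 36, 31), (Dee, DC, white, 8, Gamma, 10, 23), (Dee, DC, white, 8, Gamma, 12, 22), (Dee, DC, white, 8, Gamma, 15, 32), (Dee, DC, white, 8, Gamma, 23, 10), (Dee, DC, white, 8, Gamma, 36, 31), (Dee, DC, white, 8, Vega, 10, 23), (Dee, DC, white, 8, Vega, 12, 22), (Dee, DC, white, 8, Vega, 15, 32), (Dee, DC, white, 8, Vega, 23, 10), (Dee, DC, white, 8, Vega, 36, 31), (Dee, DC, white, 8, Zephyr, 10, 23), (Dee, DC, white, 8, Zephyr, 12, 22), (Dee, DC, white, 8, Zephyr, 15, 32), (Dee, DC, white, 8, Zephyr, 23, 10), (Dee, DC, white, 8, Zephyr, 36, 31), (Dee, SEA, blue, 35, Argo, 10, 23), (Dee, SEA, blue, 35, Argo, 12, 22), (Dee, SEA, blue, 35, Argo, 15, 32), (Dee, SEA, blue, 35, Argo, 23, 10), (Dee, SEA, blue, 35, Argo, 36, 31), (Dee, SEA, blue, 35, Gamma, 10, 23), (Dee, SEA, blue, 35, Gamma, 12, 22), (Dee, SEA, blue, 35, Gamma, 15, 32), (Dee, SEA, blue, 35, Gamma, 23, 10), (Dee, SEA, blue, 35, Gamma, 36, 31), (Dee, SEA, blue, 35, Vega, 10, 23), (Dee, SEA, blue, 35, Vega, 12, 22), (Dee, SEA, blue, 35, Vega, 15, 32), (Dee, SEA, blue, 35, Vega, 23, 10), (Dee, SEA, blue, 35, Vega, 36, 31), (Dee, SEA, blue, 35, Zephyr, 10, 23), (Dee, SEA, blue, 35, Zephyr, 12, 22), (Dee, SEA, blue, 35, Zephyr, 15, 32), (Dee, SEA, blue, 35, Zephyr, 23, 10), (Dee, SEA, blue, 35, Zephyr, 36, 31), (Zed, ATL, green, 36, Argo, 33, 38), (Zed, CHI, white, 38, Argo, 33, 38), (Zed, DC, grey, 39, Argo, 33, 38)}
Apply σ_{color = white}; surviving tuples: {(Dee, DC, white, 8, Argo, 10, 23), (Dee, DC, white, 8, Argo, 12, 22), (Dee, DC, white, 8, Argo, 15, 32), (Dee, DC, white, 8, Argo, 23, 10), (Dee, DC, white, 8, Argo, 36, 31), (Dee, DC, white, 8, Gamma, 10, 23), (Dee, DC, white, 8, Gamma, 12, 22), (Dee, DC, white, 8, Gamma, 15, 32), (Dee, DC, white, 8, Gamma, 23, 10), (Dee, DC, white, 8, Gamma, 36, 31), (Dee, DC, white, 8, Vega, 10, 23), (Dee, DC, white, 8, Vega, 12, 22), (Dee, DC, white, 8, Vega, 15, 32), (Dee, DC, white, 8, Vega, 23, 10), (Dee, DC, white, 8, Vega, 36, 31), (Dee, DC, white, 8, Zephyr, 10, 23), (Dee, DC, white, 8, Zephyr, 12, 22), (Dee, DC, white, 8, Zephyr, 15, 32), (Dee, DC, white, 8, Zephyr, 23, 10), (Dee, DC, white, 8, Zephyr, 36, 31), (Zed, CHI, white, 38, Argo, 33, 38)}
Keep only column(s) city, pname, sname (16 duplicate(s) eliminated): {(CHI, Argo, Zed), (DC, Argo, Dee), (DC, Gamma, Dee), (DC, Vega, Dee), (DC, Zephyr, Dee)}

{(CHI, Argo, Zed), (DC, Argo, Dee), (DC, Gamma, Dee), (DC, Vega, Dee), (DC, Zephyr, Dee)}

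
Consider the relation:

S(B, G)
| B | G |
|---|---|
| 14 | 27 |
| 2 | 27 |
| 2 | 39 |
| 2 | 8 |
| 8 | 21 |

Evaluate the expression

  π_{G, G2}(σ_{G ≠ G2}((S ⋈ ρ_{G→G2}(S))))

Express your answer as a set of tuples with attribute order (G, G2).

{(27, 39), (27, 8), (39, 27), (39, 8), (8, 27), (8, 39)}

ρ[G→G2]: schema becomes (B, G2); tuples unchanged.
Joining S and ρ_{G→G2}(S) on B yields {(14, 27, 27), (2, 27, 27), (2, 27, 39), (2, 27, 8), (2, 39, 27), (2, 39, 39), (2, 39, 8), (2, 8, 27), (2, 8, 39), (2, 8, 8), (8, 21, 21)}.
Selection G ≠ G2: {(2, 27, 39), (2, 27, 8), (2, 39, 27), (2, 39, 8), (2, 8, 27), (2, 8, 39)}
Projecting to G, G2: {(27, 39), (27, 8), (39, 27), (39, 8), (8, 27), (8, 39)}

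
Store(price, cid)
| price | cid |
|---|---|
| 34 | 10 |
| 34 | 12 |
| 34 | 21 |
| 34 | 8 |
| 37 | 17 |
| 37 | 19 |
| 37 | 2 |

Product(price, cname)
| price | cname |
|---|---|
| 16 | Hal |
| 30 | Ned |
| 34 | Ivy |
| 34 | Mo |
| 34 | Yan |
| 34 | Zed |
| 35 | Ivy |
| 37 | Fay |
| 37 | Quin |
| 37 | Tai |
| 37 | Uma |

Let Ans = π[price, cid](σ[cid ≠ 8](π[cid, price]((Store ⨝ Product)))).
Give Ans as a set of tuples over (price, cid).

{(34, 10), (34, 12), (34, 21), (37, 17), (37, 19), (37, 2)}

Joining Store and Product on price yields {(34, 10, Ivy), (34, 10, Mo), (34, 10, Yan), (34, 10, Zed), (34, 12, Ivy), (34, 12, Mo), (34, 12, Yan), (34, 12, Zed), (34, 21, Ivy), (34, 21, Mo), (34, 21, Yan), (34, 21, Zed), (34, 8, Ivy), (34, 8, Mo), (34, 8, Yan), (34, 8, Zed), (37, 17, Fay), (37, 17, Quin), (37, 17, Tai), (37, 17, Uma), (37, 19, Fay), (37, 19, Quin), (37, 19, Tai), (37, 19, Uma), (37, 2, Fay), (37, 2, Quin), (37, 2, Tai), (37, 2, Uma)}.
π[cid, price]: project onto (cid, price) (21 duplicate(s) eliminated) → {(10, 34), (12, 34), (17, 37), (19, 37), (2, 37), (21, 34), (8, 34)}
σ[cid ≠ 8]: keep tuples satisfying cid ≠ 8 → {(10, 34), (12, 34), (17, 37), (19, 37), (2, 37), (21, 34)}
π[price, cid]: project onto (price, cid) → {(34, 10), (34, 12), (34, 21), (37, 17), (37, 19), (37, 2)}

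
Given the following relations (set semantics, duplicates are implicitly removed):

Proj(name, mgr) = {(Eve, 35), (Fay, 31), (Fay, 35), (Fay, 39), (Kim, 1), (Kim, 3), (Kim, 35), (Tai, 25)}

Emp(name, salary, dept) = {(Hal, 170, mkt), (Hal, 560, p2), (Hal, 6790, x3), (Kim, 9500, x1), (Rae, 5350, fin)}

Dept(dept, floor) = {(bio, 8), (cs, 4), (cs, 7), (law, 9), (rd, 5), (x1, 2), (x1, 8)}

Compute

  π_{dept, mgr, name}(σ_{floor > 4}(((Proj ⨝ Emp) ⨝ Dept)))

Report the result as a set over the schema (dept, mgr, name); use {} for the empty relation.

{(x1, 1, Kim), (x1, 3, Kim), (x1, 35, Kim)}

Proj ⋈ Emp (natural join on name): {(Kim, 1, 9500, x1), (Kim, 3, 9500, x1), (Kim, 35, 9500, x1)}
(Proj ⨝ Emp) ⋈ Dept (natural join on dept): {(Kim, 1, 9500, x1, 2), (Kim, 1, 9500, x1, 8), (Kim, 3, 9500, x1, 2), (Kim, 3, 9500, x1, 8), (Kim, 35, 9500, x1, 2), (Kim, 35, 9500, x1, 8)}
σ[floor > 4]: keep tuples satisfying floor > 4 → {(Kim, 1, 9500, x1, 8), (Kim, 3, 9500, x1, 8), (Kim, 35, 9500, x1, 8)}
π[dept, mgr, name]: project onto (dept, mgr, name) → {(x1, 1, Kim), (x1, 3, Kim), (x1, 35, Kim)}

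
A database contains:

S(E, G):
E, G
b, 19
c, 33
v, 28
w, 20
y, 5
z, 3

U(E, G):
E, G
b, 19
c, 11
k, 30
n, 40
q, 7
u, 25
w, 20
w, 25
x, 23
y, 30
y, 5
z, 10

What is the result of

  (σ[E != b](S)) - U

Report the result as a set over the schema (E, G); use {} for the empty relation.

Filtering on E != b leaves {(c, 33), (v, 28), (w, 20), (y, 5), (z, 3)}.
Set difference of the two operands is {(c, 33), (v, 28), (z, 3)}.

{(c, 33), (v, 28), (z, 3)}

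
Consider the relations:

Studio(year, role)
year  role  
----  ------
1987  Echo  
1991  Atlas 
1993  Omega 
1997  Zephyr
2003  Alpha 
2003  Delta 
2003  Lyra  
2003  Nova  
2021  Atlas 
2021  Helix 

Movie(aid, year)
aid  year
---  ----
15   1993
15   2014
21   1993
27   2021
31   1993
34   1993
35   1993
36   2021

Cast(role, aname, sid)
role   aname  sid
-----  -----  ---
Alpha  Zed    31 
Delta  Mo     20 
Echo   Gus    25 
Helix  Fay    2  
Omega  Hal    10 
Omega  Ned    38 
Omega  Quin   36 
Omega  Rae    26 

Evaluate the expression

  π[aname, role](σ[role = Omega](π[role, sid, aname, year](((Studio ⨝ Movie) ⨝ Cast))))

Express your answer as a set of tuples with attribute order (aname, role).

{(Hal, Omega), (Ned, Omega), (Quin, Omega), (Rae, Omega)}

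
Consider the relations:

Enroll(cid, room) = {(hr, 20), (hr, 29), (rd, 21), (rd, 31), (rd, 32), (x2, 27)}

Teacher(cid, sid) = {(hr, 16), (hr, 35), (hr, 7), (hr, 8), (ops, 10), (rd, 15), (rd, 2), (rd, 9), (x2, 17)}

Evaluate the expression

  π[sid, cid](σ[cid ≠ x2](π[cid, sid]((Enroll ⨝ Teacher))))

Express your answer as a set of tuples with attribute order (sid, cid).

Natural join on cid: {(hr, 20, 16), (hr, 20, 35), (hr, 20, 7), (hr, 20, 8), (hr, 29, 16), (hr, 29, 35), (hr, 29, 7), (hr, 29, 8), (rd, 21, 15), (rd, 21, 2), (rd, 21, 9), (rd, 31, 15), (rd, 31, 2), (rd, 31, 9), (rd, 32, 15), (rd, 32, 2), (rd, 32, 9), (x2, 27, 17)}
π_{cid, sid} gives {(hr, 16), (hr, 35), (hr, 7), (hr, 8), (rd, 15), (rd, 2), (rd, 9), (x2, 17)} (10 duplicate(s) eliminated).
Selection cid ≠ x2: {(hr, 16), (hr, 35), (hr, 7), (hr, 8), (rd, 15), (rd, 2), (rd, 9)}
π_{sid, cid} gives {(15, rd), (16, hr), (2, rd), (35, hr), (7, hr), (8, hr), (9, rd)}.

{(15, rd), (16, hr), (2, rd), (35, hr), (7, hr), (8, hr), (9, rd)}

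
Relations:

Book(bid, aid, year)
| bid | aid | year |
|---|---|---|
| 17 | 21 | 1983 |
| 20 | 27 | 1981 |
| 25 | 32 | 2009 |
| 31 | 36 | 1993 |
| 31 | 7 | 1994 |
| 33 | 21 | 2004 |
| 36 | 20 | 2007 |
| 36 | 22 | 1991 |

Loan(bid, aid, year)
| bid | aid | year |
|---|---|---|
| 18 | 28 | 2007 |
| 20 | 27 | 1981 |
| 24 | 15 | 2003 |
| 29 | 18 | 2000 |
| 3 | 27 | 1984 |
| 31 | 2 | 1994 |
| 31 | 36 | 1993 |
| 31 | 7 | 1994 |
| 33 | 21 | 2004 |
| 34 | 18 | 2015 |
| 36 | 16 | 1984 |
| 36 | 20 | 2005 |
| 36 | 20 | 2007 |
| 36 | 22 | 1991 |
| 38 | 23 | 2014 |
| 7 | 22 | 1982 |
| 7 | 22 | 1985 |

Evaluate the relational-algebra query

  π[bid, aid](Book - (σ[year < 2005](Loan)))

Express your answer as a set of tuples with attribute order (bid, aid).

{(17, 21), (25, 32), (36, 20)}

Selection year < 2005: {(20, 27, 1981), (24, 15, 2003), (29, 18, 2000), (3, 27, 1984), (31, 2, 1994), (31, 36, 1993), (31, 7, 1994), (33, 21, 2004), (36, 16, 1984), (36, 22, 1991), (7, 22, 1982), (7, 22, 1985)}
Set difference of the two operands is {(17, 21, 1983), (25, 32, 2009), (36, 20, 2007)}.
Keep only column(s) bid, aid: {(17, 21), (25, 32), (36, 20)}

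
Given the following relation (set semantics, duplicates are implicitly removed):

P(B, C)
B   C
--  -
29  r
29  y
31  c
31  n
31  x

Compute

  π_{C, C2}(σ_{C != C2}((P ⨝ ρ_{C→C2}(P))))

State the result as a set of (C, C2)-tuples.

{(c, n), (c, x), (n, c), (n, x), (r, y), (x, c), (x, n), (y, r)}

ρ[C→C2]: schema becomes (B, C2); tuples unchanged.
Natural join on B: {(29, r, r), (29, r, y), (29, y, r), (29, y, y), (31, c, c), (31, c, n), (31, c, x), (31, n, c), (31, n, n), (31, n, x), (31, x, c), (31, x, n), (31, x, x)}
Filtering on C != C2 leaves {(29, r, y), (29, y, r), (31, c, n), (31, c, x), (31, n, c), (31, n, x), (31, x, c), (31, x, n)}.
Keep only column(s) C, C2: {(c, n), (c, x), (n, c), (n, x), (r, y), (x, c), (x, n), (y, r)}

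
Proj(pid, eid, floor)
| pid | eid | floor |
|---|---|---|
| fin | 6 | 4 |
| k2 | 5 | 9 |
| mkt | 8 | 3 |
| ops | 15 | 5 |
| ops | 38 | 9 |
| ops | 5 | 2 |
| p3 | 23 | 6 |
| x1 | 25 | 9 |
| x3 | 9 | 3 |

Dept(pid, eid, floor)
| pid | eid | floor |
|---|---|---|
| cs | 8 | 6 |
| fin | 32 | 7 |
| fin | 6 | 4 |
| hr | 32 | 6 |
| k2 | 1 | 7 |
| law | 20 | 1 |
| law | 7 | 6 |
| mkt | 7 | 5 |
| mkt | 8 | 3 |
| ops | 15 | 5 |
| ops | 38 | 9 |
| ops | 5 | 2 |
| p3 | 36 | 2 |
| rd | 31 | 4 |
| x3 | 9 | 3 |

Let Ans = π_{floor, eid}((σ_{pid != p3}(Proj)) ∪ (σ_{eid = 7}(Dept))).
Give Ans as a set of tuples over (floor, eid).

{(2, 5), (3, 8), (3, 9), (4, 6), (5, 15), (5, 7), (6, 7), (9, 25), (9, 38), (9, 5)}

Filtering on pid != p3 leaves {(fin, 6, 4), (k2, 5, 9), (mkt, 8, 3), (ops, 15, 5), (ops, 38, 9), (ops, 5, 2), (x1, 25, 9), (x3, 9, 3)}.
Filtering on eid = 7 leaves {(law, 7, 6), (mkt, 7, 5)}.
Union: {(fin, 6, 4), (k2, 5, 9), (mkt, 8, 3), (ops, 15, 5), (ops, 38, 9), (ops, 5, 2), (x1, 25, 9), (x3, 9, 3)} with {(law, 7, 6), (mkt, 7, 5)} → {(fin, 6, 4), (k2, 5, 9), (law, 7, 6), (mkt, 7, 5), (mkt, 8, 3), (ops, 15, 5), (ops, 38, 9), (ops, 5, 2), (x1, 25, 9), (x3, 9, 3)}
π_{floor, eid} gives {(2, 5), (3, 8), (3, 9), (4, 6), (5, 15), (5, 7), (6, 7), (9, 25), (9, 38), (9, 5)}.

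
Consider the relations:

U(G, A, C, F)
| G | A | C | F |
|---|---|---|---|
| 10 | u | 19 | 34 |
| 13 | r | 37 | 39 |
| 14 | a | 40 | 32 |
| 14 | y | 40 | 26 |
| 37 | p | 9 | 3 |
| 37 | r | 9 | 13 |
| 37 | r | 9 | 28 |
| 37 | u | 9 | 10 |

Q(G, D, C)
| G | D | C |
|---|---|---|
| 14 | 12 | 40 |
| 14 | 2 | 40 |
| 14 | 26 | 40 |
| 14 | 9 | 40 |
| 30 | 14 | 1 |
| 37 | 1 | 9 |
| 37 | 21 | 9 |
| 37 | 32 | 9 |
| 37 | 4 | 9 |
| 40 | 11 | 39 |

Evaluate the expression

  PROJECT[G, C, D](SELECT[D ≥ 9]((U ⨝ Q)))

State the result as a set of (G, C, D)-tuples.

{(14, 40, 12), (14, 40, 26), (14, 40, 9), (37, 9, 21), (37, 9, 32)}

Joining U and Q on G, C yields {(14, a, 40, 32, 12), (14, a, 40, 32, 2), (14, a, 40, 32, 26), (14, a, 40, 32, 9), (14, y, 40, 26, 12), (14, y, 40, 26, 2), (14, y, 40, 26, 26), (14, y, 40, 26, 9), (37, p, 9, 3, 1), (37, p, 9, 3, 21), (37, p, 9, 3, 32), (37, p, 9, 3, 4), (37, r, 9, 13, 1), (37, r, 9, 13, 21), (37, r, 9, 13, 32), (37, r, 9, 13, 4), (37, r, 9, 28, 1), (37, r, 9, 28, 21), (37, r, 9, 28, 32), (37, r, 9, 28, 4), (37, u, 9, 10, 1), (37, u, 9, 10, 21), (37, u, 9, 10, 32), (37, u, 9, 10, 4)}.
Apply σ_{D ≥ 9}; surviving tuples: {(14, a, 40, 32, 12), (14, a, 40, 32, 26), (14, a, 40, 32, 9), (14, y, 40, 26, 12), (14, y, 40, 26, 26), (14, y, 40, 26, 9), (37, p, 9, 3, 21), (37, p, 9, 3, 32), (37, r, 9, 13, 21), (37, r, 9, 13, 32), (37, r, 9, 28, 21), (37, r, 9, 28, 32), (37, u, 9, 10, 21), (37, u, 9, 10, 32)}
Projecting to G, C, D (9 duplicate(s) eliminated): {(14, 40, 12), (14, 40, 26), (14, 40, 9), (37, 9, 21), (37, 9, 32)}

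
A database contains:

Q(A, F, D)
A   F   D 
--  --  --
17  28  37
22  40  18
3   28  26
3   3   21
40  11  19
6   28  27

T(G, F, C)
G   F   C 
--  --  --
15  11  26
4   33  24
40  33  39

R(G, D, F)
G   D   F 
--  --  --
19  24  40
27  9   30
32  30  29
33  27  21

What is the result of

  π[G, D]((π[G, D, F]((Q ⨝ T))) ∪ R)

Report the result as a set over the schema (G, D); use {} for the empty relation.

{(15, 19), (19, 24), (27, 9), (32, 30), (33, 27)}

Q ⋈ T (natural join on F): {(40, 11, 19, 15, 26)}
π_{G, D, F} gives {(15, 19, 11)}.
Union: {(15, 19, 11)} with {(19, 24, 40), (27, 9, 30), (32, 30, 29), (33, 27, 21)} → {(15, 19, 11), (19, 24, 40), (27, 9, 30), (32, 30, 29), (33, 27, 21)}
π_{G, D} gives {(15, 19), (19, 24), (27, 9), (32, 30), (33, 27)}.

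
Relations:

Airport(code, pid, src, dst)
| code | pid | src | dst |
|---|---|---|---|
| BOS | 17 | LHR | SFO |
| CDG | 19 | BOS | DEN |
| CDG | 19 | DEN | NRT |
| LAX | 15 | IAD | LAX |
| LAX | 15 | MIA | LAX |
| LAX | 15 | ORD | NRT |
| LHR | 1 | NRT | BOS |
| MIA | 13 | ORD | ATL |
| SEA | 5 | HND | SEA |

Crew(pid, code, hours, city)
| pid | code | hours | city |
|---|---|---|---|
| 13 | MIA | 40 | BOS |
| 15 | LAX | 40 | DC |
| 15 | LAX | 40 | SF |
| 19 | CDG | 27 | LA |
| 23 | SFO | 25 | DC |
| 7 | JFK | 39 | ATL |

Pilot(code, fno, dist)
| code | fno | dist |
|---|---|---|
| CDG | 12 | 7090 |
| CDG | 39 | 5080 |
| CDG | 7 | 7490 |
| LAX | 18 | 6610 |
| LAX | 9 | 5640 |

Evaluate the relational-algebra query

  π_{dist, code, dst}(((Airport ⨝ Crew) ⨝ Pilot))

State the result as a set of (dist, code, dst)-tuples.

Natural join on code, pid: {(CDG, 19, BOS, DEN, 27, LA), (CDG, 19, DEN, NRT, 27, LA), (LAX, 15, IAD, LAX, 40, DC), (LAX, 15, IAD, LAX, 40, SF), (LAX, 15, MIA, LAX, 40, DC), (LAX, 15, MIA, LAX, 40, SF), (LAX, 15, ORD, NRT, 40, DC), (LAX, 15, ORD, NRT, 40, SF), (MIA, 13, ORD, ATL, 40, BOS)}
Natural join on code: {(CDG, 19, BOS, DEN, 27, LA, 12, 7090), (CDG, 19, BOS, DEN, 27, LA, 39, 5080), (CDG, 19, BOS, DEN, 27, LA, 7, 7490), (CDG, 19, DEN, NRT, 27, LA, 12, 7090), (CDG, 19, DEN, NRT, 27, LA, 39, 5080), (CDG, 19, DEN, NRT, 27, LA, 7, 7490), (LAX, 15, IAD, LAX, 40, DC, 18, 6610), (LAX, 15, IAD, LAX, 40, DC, 9, 5640), (LAX, 15, IAD, LAX, 40, SF, 18, 6610), (LAX, 15, IAD, LAX, 40, SF, 9, 5640), (LAX, 15, MIA, LAX, 40, DC, 18, 6610), (LAX, 15, MIA, LAX, 40, DC, 9, 5640), (LAX, 15, MIA, LAX, 40, SF, 18, 6610), (LAX, 15, MIA, LAX, 40, SF, 9, 5640), (LAX, 15, ORD, NRT, 40, DC, 18, 6610), (LAX, 15, ORD, NRT, 40, DC, 9, 5640), (LAX, 15, ORD, NRT, 40, SF, 18, 6610), (LAX, 15, ORD, NRT, 40, SF, 9, 5640)}
Keep only column(s) dist, code, dst (8 duplicate(s) eliminated): {(5080, CDG, DEN), (5080, CDG, NRT), (5640, LAX, LAX), (5640, LAX, NRT), (6610, LAX, LAX), (6610, LAX, NRT), (7090, CDG, DEN), (7090, CDG, NRT), (7490, CDG, DEN), (7490, CDG, NRT)}

{(5080, CDG, DEN), (5080, CDG, NRT), (5640, LAX, LAX), (5640, LAX, NRT), (6610, LAX, LAX), (6610, LAX, NRT), (7090, CDG, DEN), (7090, CDG, NRT), (7490, CDG, DEN), (7490, CDG, NRT)}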